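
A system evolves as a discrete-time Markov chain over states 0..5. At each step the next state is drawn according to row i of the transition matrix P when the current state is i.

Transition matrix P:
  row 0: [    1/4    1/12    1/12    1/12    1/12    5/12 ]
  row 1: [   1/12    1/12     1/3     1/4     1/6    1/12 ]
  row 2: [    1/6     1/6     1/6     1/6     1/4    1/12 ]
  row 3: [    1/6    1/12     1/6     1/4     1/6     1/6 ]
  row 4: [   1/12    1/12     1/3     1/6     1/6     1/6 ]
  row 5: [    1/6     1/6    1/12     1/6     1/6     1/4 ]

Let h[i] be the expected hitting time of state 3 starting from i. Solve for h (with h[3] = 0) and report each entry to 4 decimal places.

h = [6.6784, 5.5645, 6.0777, 0.0000, 6.0711, 6.0784]

First-step conditioning: h[3] = 0; for i ≠ 3, h[i] = 1 + Σ_k P[i][k]·h[k].
  h[0] = 1 + 1/4·h[0] + 1/12·h[1] + 1/12·h[2] + 1/12·h[4] + 5/12·h[5]
  h[1] = 1 + 1/12·h[0] + 1/12·h[1] + 1/3·h[2] + 1/6·h[4] + 1/12·h[5]
  h[2] = 1 + 1/6·h[0] + 1/6·h[1] + 1/6·h[2] + 1/4·h[4] + 1/12·h[5]
  h[4] = 1 + 1/12·h[0] + 1/12·h[1] + 1/3·h[2] + 1/6·h[4] + 1/6·h[5]
  h[5] = 1 + 1/6·h[0] + 1/6·h[1] + 1/12·h[2] + 1/6·h[4] + 1/4·h[5]
Solving the 5×5 linear system over states ≠ 3 gives exactly h = [120084/17981, 100056/17981, 109284/17981, 0, 109164/17981, 109296/17981] (h[3] = 0 is the target).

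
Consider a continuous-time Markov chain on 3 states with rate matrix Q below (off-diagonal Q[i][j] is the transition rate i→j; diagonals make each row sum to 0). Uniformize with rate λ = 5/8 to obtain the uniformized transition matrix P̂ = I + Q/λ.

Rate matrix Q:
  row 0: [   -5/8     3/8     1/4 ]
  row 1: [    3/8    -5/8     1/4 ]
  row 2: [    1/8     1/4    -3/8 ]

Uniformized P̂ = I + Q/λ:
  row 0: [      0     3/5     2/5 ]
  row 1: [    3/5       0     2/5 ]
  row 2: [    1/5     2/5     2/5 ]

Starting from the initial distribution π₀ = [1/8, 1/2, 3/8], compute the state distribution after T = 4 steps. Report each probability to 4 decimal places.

π = [0.2534, 0.3466, 0.4000]

t=0: π = [0.1250, 0.5000, 0.3750]
t=1: π = [0.3750, 0.2250, 0.4000]
t=2: π = [0.2150, 0.3850, 0.4000]
t=3: π = [0.3110, 0.2890, 0.4000]
t=4: π = [0.2534, 0.3466, 0.4000]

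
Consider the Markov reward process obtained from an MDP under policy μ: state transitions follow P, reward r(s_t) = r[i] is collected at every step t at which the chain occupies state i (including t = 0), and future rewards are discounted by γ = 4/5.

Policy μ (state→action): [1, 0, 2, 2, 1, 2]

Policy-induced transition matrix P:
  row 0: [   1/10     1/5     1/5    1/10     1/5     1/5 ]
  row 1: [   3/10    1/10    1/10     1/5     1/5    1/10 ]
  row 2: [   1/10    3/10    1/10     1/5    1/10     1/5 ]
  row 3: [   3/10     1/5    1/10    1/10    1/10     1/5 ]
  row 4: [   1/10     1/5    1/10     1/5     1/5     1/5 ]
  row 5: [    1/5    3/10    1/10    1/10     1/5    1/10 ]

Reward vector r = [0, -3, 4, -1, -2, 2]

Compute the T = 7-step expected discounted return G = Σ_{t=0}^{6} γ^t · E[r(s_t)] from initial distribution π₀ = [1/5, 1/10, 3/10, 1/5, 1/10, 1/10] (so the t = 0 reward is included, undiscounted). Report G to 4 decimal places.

G = -0.2294

t=0: π = [0.2000, 0.1000, 0.3000, 0.2000, 0.1000, 0.1000], E[r] = 0.7000, γ^t·E[r] = 0.700000, running G = 0.700000
t=1: π = [0.1700, 0.2300, 0.1200, 0.1500, 0.1500, 0.1800], E[r] = -0.3000, γ^t·E[r] = -0.240000, running G = 0.460000
t=2: π = [0.1940, 0.2070, 0.1170, 0.1500, 0.1730, 0.1590], E[r] = -0.3310, γ^t·E[r] = -0.211840, running G = 0.248160
t=3: π = [0.1873, 0.2069, 0.1194, 0.1497, 0.1733, 0.1634], E[r] = -0.3126, γ^t·E[r] = -0.160051, running G = 0.088109
t=4: π = [0.1877, 0.2076, 0.1187, 0.1500, 0.1731, 0.1630], E[r] = -0.3181, γ^t·E[r] = -0.130273, running G = -0.042164
t=5: π = [0.1878, 0.2074, 0.1188, 0.1499, 0.1731, 0.1629], E[r] = -0.3175, γ^t·E[r] = -0.104033, running G = -0.146198
t=6: π = [0.1878, 0.2074, 0.1188, 0.1499, 0.1731, 0.1630], E[r] = -0.3174, γ^t·E[r] = -0.083212, running G = -0.229409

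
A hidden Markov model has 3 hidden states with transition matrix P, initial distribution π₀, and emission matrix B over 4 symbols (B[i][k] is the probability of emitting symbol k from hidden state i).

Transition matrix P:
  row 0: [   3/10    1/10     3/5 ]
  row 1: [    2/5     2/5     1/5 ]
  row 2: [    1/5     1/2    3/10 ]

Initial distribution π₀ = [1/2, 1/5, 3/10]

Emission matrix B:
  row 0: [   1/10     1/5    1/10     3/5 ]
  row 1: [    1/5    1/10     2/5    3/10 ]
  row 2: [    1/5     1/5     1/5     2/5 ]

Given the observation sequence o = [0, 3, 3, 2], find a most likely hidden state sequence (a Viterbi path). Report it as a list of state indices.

path = [1, 0, 2, 1]

t=0: δ = [5.000e-02, 4.000e-02, 6.000e-02]  (obs o_0=0)
t=1: δ = [9.600e-03, 9.000e-03, 1.200e-02]  ψ = [1, 2, 0]  (obs o_1=3)
t=2: δ = [2.160e-03, 1.800e-03, 2.304e-03]  ψ = [1, 2, 0]  (obs o_2=3)
t=3: δ = [7.200e-05, 4.608e-04, 2.592e-04]  ψ = [1, 2, 0]  (obs o_3=2)
backtrack: best end state = 1; path = [1, 0, 2, 1]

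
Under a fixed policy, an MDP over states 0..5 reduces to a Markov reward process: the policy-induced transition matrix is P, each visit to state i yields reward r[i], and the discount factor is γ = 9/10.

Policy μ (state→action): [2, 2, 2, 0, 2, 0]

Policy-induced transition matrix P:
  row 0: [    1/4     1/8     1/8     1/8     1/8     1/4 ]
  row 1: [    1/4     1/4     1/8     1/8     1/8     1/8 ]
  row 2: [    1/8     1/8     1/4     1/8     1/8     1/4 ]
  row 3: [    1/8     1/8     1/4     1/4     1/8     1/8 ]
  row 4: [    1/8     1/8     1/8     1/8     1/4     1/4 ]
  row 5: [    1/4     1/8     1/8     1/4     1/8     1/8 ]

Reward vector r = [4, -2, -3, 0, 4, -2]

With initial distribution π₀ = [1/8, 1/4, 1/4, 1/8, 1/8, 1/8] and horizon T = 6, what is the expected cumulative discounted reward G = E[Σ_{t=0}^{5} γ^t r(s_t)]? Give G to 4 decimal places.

G = 0.0762

t=0: π = [0.1250, 0.2500, 0.2500, 0.1250, 0.1250, 0.1250], E[r] = -0.5000, γ^t·E[r] = -0.500000, running G = -0.500000
t=1: π = [0.1875, 0.1563, 0.1719, 0.1563, 0.1406, 0.1875], E[r] = 0.1094, γ^t·E[r] = 0.098438, running G = -0.401563
t=2: π = [0.1914, 0.1445, 0.1660, 0.1680, 0.1426, 0.1875], E[r] = 0.1738, γ^t·E[r] = 0.140801, running G = -0.260762
t=3: π = [0.1904, 0.1431, 0.1667, 0.1694, 0.1428, 0.1875], E[r] = 0.1716, γ^t·E[r] = 0.125119, running G = -0.135643
t=4: π = [0.1901, 0.1429, 0.1670, 0.1696, 0.1429, 0.1875], E[r] = 0.1701, γ^t·E[r] = 0.111586, running G = -0.024057
t=5: π = [0.1901, 0.1429, 0.1671, 0.1696, 0.1429, 0.1875], E[r] = 0.1697, γ^t·E[r] = 0.100218, running G = 0.076161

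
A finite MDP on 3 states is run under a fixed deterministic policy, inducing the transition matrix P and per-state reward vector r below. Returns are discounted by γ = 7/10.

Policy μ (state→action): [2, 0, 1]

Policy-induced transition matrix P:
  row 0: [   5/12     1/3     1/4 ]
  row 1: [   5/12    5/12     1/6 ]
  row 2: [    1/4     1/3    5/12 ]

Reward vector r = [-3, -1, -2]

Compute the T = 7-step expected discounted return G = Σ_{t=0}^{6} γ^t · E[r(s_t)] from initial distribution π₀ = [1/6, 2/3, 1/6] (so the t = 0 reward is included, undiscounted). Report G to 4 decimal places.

t=0: π = [0.1667, 0.6667, 0.1667], E[r] = -1.5000, γ^t·E[r] = -1.500000, running G = -1.500000
t=1: π = [0.3889, 0.3889, 0.2222], E[r] = -2.0000, γ^t·E[r] = -1.400000, running G = -2.900000
t=2: π = [0.3796, 0.3657, 0.2546], E[r] = -2.0139, γ^t·E[r] = -0.986806, running G = -3.886806
t=3: π = [0.3742, 0.3638, 0.2620], E[r] = -2.0104, γ^t·E[r] = -0.689573, running G = -4.576378
t=4: π = [0.3730, 0.3637, 0.2633], E[r] = -2.0094, γ^t·E[r] = -0.482446, running G = -5.058825
t=5: π = [0.3728, 0.3636, 0.2636], E[r] = -2.0091, γ^t·E[r] = -0.337676, running G = -5.396501
t=6: π = [0.3727, 0.3636, 0.2636], E[r] = -2.0091, γ^t·E[r] = -0.236369, running G = -5.632869

G = -5.6329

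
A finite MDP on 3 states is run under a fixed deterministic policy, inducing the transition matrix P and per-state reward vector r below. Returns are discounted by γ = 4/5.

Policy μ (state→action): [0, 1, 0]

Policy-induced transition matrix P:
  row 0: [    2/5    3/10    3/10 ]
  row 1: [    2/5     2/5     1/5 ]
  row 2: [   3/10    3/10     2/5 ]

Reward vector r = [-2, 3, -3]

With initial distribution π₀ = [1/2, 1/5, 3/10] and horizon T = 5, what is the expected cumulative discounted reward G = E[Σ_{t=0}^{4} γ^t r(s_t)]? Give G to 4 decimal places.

t=0: π = [0.5000, 0.2000, 0.3000], E[r] = -1.3000, γ^t·E[r] = -1.300000, running G = -1.300000
t=1: π = [0.3700, 0.3200, 0.3100], E[r] = -0.7100, γ^t·E[r] = -0.568000, running G = -1.868000
t=2: π = [0.3690, 0.3320, 0.2990], E[r] = -0.6390, γ^t·E[r] = -0.408960, running G = -2.276960
t=3: π = [0.3701, 0.3332, 0.2967], E[r] = -0.6307, γ^t·E[r] = -0.322918, running G = -2.599878
t=4: π = [0.3703, 0.3333, 0.2964], E[r] = -0.6298, γ^t·E[r] = -0.257946, running G = -2.857824

G = -2.8578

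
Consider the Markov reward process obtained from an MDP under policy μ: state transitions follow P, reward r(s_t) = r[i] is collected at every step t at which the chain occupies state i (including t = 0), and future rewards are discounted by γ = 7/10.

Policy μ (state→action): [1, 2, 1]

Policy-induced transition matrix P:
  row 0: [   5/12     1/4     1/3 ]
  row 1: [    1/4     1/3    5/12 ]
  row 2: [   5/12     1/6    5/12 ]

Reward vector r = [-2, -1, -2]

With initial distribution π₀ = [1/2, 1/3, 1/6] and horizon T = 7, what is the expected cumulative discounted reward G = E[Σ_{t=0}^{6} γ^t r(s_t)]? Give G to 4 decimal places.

t=0: π = [0.5000, 0.3333, 0.1667], E[r] = -1.6667, γ^t·E[r] = -1.666667, running G = -1.666667
t=1: π = [0.3611, 0.2639, 0.3750], E[r] = -1.7361, γ^t·E[r] = -1.215278, running G = -2.881944
t=2: π = [0.3727, 0.2407, 0.3866], E[r] = -1.7593, γ^t·E[r] = -0.862037, running G = -3.743981
t=3: π = [0.3765, 0.2378, 0.3856], E[r] = -1.7622, γ^t·E[r] = -0.604418, running G = -4.348400
t=4: π = [0.3770, 0.2377, 0.3853], E[r] = -1.7623, γ^t·E[r] = -0.423131, running G = -4.771531
t=5: π = [0.3771, 0.2377, 0.3852], E[r] = -1.7623, γ^t·E[r] = -0.296190, running G = -5.067721
t=6: π = [0.3771, 0.2377, 0.3852], E[r] = -1.7623, γ^t·E[r] = -0.207332, running G = -5.275053

G = -5.2751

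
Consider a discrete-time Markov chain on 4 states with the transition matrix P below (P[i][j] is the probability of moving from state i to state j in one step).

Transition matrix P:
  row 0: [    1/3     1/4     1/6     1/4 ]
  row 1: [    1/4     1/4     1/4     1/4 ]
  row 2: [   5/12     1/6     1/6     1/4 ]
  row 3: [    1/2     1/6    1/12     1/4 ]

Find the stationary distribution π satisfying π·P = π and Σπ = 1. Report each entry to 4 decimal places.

π = [0.3707, 0.2155, 0.1638, 0.2500]

Balance equations π_j = Σ_i π_i·P[i][j]:
  π_0 = 1/3·π_0 + 1/4·π_1 + 5/12·π_2 + 1/2·π_3
  π_1 = 1/4·π_0 + 1/4·π_1 + 1/6·π_2 + 1/6·π_3
  π_2 = 1/6·π_0 + 1/4·π_1 + 1/6·π_2 + 1/12·π_3
  normalize: π_0 + π_1 + π_2 + π_3 = 1
Solving the linear system gives exactly π = [43/116, 25/116, 19/116, 1/4].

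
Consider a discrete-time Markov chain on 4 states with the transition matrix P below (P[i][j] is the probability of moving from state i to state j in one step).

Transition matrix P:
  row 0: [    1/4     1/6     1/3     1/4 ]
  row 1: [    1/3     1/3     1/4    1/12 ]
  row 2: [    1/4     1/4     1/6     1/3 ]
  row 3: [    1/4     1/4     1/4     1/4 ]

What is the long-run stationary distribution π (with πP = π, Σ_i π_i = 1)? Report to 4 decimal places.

π = [0.2707, 0.2481, 0.2516, 0.2296]

Balance equations π_j = Σ_i π_i·P[i][j]:
  π_0 = 1/4·π_0 + 1/3·π_1 + 1/4·π_2 + 1/4·π_3
  π_1 = 1/6·π_0 + 1/3·π_1 + 1/4·π_2 + 1/4·π_3
  π_2 = 1/3·π_0 + 1/4·π_1 + 1/6·π_2 + 1/4·π_3
  normalize: π_0 + π_1 + π_2 + π_3 = 1
Solving the linear system gives exactly π = [36/133, 33/133, 435/1729, 397/1729].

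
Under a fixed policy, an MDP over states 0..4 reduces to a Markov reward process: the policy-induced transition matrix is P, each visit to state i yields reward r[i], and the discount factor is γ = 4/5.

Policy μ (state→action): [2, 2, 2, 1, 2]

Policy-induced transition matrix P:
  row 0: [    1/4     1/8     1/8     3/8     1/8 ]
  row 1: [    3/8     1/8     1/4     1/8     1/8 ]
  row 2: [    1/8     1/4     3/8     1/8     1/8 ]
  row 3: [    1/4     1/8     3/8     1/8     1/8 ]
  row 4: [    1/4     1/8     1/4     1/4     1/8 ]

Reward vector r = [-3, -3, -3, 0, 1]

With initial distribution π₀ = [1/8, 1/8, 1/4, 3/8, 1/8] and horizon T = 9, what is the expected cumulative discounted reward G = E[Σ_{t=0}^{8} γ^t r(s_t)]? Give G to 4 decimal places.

t=0: π = [0.1250, 0.1250, 0.2500, 0.3750, 0.1250], E[r] = -1.3750, γ^t·E[r] = -1.375000, running G = -1.375000
t=1: π = [0.2344, 0.1563, 0.3125, 0.1719, 0.1250], E[r] = -1.9844, γ^t·E[r] = -1.587500, running G = -2.962500
t=2: π = [0.2305, 0.1641, 0.2813, 0.1992, 0.1250], E[r] = -1.9023, γ^t·E[r] = -1.217500, running G = -4.180000
t=3: π = [0.2354, 0.1602, 0.2813, 0.1982, 0.1250], E[r] = -1.9053, γ^t·E[r] = -0.975500, running G = -5.155500
t=4: π = [0.2349, 0.1602, 0.2805, 0.1995, 0.1250], E[r] = -1.9016, γ^t·E[r] = -0.778900, running G = -5.934400
t=5: π = [0.2350, 0.1601, 0.2806, 0.1993, 0.1250], E[r] = -1.9020, γ^t·E[r] = -0.623240, running G = -6.557640
t=6: π = [0.2349, 0.1601, 0.2806, 0.1994, 0.1250], E[r] = -1.9019, γ^t·E[r] = -0.498574, running G = -7.056214
t=7: π = [0.2349, 0.1601, 0.2806, 0.1994, 0.1250], E[r] = -1.9019, γ^t·E[r] = -0.398863, running G = -7.455077
t=8: π = [0.2349, 0.1601, 0.2806, 0.1994, 0.1250], E[r] = -1.9019, γ^t·E[r] = -0.319090, running G = -7.774168

G = -7.7742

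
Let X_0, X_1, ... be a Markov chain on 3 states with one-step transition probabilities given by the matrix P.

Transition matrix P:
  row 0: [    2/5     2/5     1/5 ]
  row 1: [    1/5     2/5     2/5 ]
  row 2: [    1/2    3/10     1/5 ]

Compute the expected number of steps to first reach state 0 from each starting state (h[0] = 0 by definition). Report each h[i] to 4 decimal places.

h = [0.0000, 3.3333, 2.5000]

First-step conditioning: h[0] = 0; for i ≠ 0, h[i] = 1 + Σ_k P[i][k]·h[k].
  h[1] = 1 + 2/5·h[1] + 2/5·h[2]
  h[2] = 1 + 3/10·h[1] + 1/5·h[2]
Solving the 2×2 linear system over states ≠ 0 gives exactly h = [0, 10/3, 5/2] (h[0] = 0 is the target).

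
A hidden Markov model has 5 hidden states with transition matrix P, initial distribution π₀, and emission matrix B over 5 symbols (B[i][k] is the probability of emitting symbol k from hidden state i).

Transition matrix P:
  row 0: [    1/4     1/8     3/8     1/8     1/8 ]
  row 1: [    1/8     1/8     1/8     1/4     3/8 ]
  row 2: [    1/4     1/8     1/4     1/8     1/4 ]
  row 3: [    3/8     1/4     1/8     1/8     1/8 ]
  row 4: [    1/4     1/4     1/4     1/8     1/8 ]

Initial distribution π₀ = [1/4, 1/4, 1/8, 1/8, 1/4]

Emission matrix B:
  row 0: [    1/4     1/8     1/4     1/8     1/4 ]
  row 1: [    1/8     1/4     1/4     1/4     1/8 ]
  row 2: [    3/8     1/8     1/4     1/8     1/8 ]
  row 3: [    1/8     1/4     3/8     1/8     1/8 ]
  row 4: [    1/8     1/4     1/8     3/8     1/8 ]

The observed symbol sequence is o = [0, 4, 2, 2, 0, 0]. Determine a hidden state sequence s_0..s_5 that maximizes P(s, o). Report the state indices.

t=0: δ = [6.250e-02, 3.125e-02, 4.688e-02, 1.562e-02, 3.125e-02]  (obs o_0=0)
t=1: δ = [3.906e-03, 9.766e-04, 2.930e-03, 9.766e-04, 1.465e-03]  ψ = [0, 0, 0, 0, 1]  (obs o_1=4)
t=2: δ = [2.441e-04, 1.221e-04, 3.662e-04, 1.831e-04, 9.155e-05]  ψ = [0, 0, 0, 0, 2]  (obs o_2=2)
t=3: δ = [2.289e-05, 1.144e-05, 2.289e-05, 1.717e-05, 1.144e-05]  ψ = [2, 2, 0, 2, 2]  (obs o_3=2)
t=4: δ = [1.609e-06, 5.364e-07, 3.219e-06, 3.576e-07, 7.153e-07]  ψ = [3, 3, 0, 0, 2]  (obs o_4=0)
t=5: δ = [2.012e-07, 5.029e-08, 3.017e-07, 5.029e-08, 1.006e-07]  ψ = [2, 2, 2, 2, 2]  (obs o_5=0)
backtrack: best end state = 2; path = [0, 0, 2, 0, 2, 2]

path = [0, 0, 2, 0, 2, 2]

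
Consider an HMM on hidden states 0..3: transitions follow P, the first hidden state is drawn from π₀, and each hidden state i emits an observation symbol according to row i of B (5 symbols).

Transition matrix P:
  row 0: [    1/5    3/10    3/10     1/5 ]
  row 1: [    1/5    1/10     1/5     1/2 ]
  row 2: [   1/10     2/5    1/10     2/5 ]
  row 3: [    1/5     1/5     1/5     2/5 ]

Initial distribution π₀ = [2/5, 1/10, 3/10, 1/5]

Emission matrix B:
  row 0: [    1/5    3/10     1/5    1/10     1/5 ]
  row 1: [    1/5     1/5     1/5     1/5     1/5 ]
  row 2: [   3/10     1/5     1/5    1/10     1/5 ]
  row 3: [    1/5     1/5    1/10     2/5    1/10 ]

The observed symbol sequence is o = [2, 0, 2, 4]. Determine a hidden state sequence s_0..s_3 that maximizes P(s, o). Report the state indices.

t=0: δ = [8.000e-02, 2.000e-02, 6.000e-02, 2.000e-02]  (obs o_0=2)
t=1: δ = [3.200e-03, 4.800e-03, 7.200e-03, 4.800e-03]  ψ = [0, 0, 0, 2]  (obs o_1=0)
t=2: δ = [1.920e-04, 5.760e-04, 1.920e-04, 2.880e-04]  ψ = [1, 2, 0, 2]  (obs o_2=2)
t=3: δ = [2.304e-05, 1.536e-05, 2.304e-05, 2.880e-05]  ψ = [1, 2, 1, 1]  (obs o_3=4)
backtrack: best end state = 3; path = [0, 2, 1, 3]

path = [0, 2, 1, 3]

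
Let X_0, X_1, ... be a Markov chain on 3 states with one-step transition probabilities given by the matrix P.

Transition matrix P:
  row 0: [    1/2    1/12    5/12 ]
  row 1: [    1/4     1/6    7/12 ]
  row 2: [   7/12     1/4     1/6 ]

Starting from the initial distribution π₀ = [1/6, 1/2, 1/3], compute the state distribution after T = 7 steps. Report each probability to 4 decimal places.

t=0: π = [0.1667, 0.5000, 0.3333]
t=1: π = [0.4028, 0.1806, 0.4167]
t=2: π = [0.4896, 0.1678, 0.3426]
t=3: π = [0.4866, 0.1544, 0.3590]
t=4: π = [0.4913, 0.1560, 0.3527]
t=5: π = [0.4904, 0.1551, 0.3545]
t=6: π = [0.4908, 0.1553, 0.3539]
t=7: π = [0.4907, 0.1553, 0.3541]

π = [0.4907, 0.1553, 0.3541]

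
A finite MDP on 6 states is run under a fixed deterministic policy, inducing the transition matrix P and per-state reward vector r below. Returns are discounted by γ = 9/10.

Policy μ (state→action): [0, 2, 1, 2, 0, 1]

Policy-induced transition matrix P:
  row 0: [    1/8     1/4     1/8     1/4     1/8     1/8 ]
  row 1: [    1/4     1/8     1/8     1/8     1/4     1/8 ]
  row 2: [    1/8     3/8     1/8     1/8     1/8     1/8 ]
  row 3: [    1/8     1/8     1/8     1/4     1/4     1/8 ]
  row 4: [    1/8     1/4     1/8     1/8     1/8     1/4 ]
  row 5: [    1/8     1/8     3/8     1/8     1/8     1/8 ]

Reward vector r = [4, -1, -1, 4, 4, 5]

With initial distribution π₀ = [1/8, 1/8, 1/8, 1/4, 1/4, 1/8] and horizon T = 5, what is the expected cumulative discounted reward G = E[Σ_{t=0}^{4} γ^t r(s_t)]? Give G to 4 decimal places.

t=0: π = [0.1250, 0.1250, 0.1250, 0.2500, 0.2500, 0.1250], E[r] = 2.8750, γ^t·E[r] = 2.875000, running G = 2.875000
t=1: π = [0.1406, 0.2031, 0.1563, 0.1719, 0.1719, 0.1563], E[r] = 2.3594, γ^t·E[r] = 2.123438, running G = 4.998438
t=2: π = [0.1504, 0.2031, 0.1641, 0.1641, 0.1719, 0.1465], E[r] = 2.3105, γ^t·E[r] = 1.871543, running G = 6.869980
t=3: π = [0.1504, 0.2063, 0.1616, 0.1643, 0.1709, 0.1465], E[r] = 2.3069, γ^t·E[r] = 1.681719, running G = 8.551699
t=4: π = [0.1508, 0.2056, 0.1616, 0.1643, 0.1713, 0.1464], E[r] = 2.3104, γ^t·E[r] = 1.515870, running G = 10.067569

G = 10.0676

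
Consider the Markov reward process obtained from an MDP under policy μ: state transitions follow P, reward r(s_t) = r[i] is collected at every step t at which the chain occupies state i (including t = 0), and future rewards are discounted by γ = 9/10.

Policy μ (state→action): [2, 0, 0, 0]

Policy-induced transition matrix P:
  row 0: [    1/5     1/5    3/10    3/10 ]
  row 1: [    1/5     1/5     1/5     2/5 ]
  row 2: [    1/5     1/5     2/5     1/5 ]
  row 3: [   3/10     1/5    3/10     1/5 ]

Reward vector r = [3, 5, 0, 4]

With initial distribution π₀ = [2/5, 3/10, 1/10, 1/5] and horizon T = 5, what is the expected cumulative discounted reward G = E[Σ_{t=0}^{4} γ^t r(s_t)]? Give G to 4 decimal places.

t=0: π = [0.4000, 0.3000, 0.1000, 0.2000], E[r] = 3.5000, γ^t·E[r] = 3.500000, running G = 3.500000
t=1: π = [0.2200, 0.2000, 0.2800, 0.3000], E[r] = 2.8600, γ^t·E[r] = 2.574000, running G = 6.074000
t=2: π = [0.2300, 0.2000, 0.3080, 0.2620], E[r] = 2.7380, γ^t·E[r] = 2.217780, running G = 8.291780
t=3: π = [0.2262, 0.2000, 0.3108, 0.2630], E[r] = 2.7306, γ^t·E[r] = 1.990607, running G = 10.282387
t=4: π = [0.2263, 0.2000, 0.3111, 0.2626], E[r] = 2.7294, γ^t·E[r] = 1.790746, running G = 12.073134

G = 12.0731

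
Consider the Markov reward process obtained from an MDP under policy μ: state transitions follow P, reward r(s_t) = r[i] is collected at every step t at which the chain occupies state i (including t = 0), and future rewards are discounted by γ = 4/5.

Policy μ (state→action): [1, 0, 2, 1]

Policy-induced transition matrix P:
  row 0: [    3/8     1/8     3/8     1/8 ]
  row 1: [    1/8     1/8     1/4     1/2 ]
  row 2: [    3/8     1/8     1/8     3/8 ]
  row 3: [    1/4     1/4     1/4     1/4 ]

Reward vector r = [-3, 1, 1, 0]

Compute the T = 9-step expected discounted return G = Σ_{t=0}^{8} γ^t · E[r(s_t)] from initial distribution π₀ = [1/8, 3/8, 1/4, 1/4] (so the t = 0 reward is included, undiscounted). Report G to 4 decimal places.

t=0: π = [0.1250, 0.3750, 0.2500, 0.2500], E[r] = 0.2500, γ^t·E[r] = 0.250000, running G = 0.250000
t=1: π = [0.2500, 0.1563, 0.2344, 0.3594], E[r] = -0.3594, γ^t·E[r] = -0.287500, running G = -0.037500
t=2: π = [0.2910, 0.1699, 0.2520, 0.2871], E[r] = -0.4512, γ^t·E[r] = -0.288750, running G = -0.326250
t=3: π = [0.2966, 0.1609, 0.2549, 0.2876], E[r] = -0.4741, γ^t·E[r] = -0.242750, running G = -0.569000
t=4: π = [0.2988, 0.1609, 0.2552, 0.2850], E[r] = -0.4803, γ^t·E[r] = -0.196738, running G = -0.765738
t=5: π = [0.2991, 0.1606, 0.2555, 0.2848], E[r] = -0.4813, γ^t·E[r] = -0.157724, running G = -0.923461
t=6: π = [0.2992, 0.1606, 0.2555, 0.2847], E[r] = -0.4817, γ^t·E[r] = -0.126269, running G = -1.049730
t=7: π = [0.2993, 0.1606, 0.2555, 0.2847], E[r] = -0.4817, γ^t·E[r] = -0.101026, running G = -1.150756
t=8: π = [0.2993, 0.1606, 0.2555, 0.2847], E[r] = -0.4817, γ^t·E[r] = -0.080824, running G = -1.231580

G = -1.2316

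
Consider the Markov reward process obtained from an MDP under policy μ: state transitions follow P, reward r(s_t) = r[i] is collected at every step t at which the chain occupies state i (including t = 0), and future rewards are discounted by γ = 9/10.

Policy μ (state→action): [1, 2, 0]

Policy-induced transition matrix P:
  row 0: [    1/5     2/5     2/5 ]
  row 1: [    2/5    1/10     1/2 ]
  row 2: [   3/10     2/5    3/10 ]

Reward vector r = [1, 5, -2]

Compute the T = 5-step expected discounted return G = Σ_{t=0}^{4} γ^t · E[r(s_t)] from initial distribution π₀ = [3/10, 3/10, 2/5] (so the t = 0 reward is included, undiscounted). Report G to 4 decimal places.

G = 4.2783

t=0: π = [0.3000, 0.3000, 0.4000], E[r] = 1.0000, γ^t·E[r] = 1.000000, running G = 1.000000
t=1: π = [0.3000, 0.3100, 0.3900], E[r] = 1.0700, γ^t·E[r] = 0.963000, running G = 1.963000
t=2: π = [0.3010, 0.3070, 0.3920], E[r] = 1.0520, γ^t·E[r] = 0.852120, running G = 2.815120
t=3: π = [0.3006, 0.3079, 0.3915], E[r] = 1.0571, γ^t·E[r] = 0.770626, running G = 3.585746
t=4: π = [0.3007, 0.3076, 0.3916], E[r] = 1.0556, γ^t·E[r] = 0.692579, running G = 4.278325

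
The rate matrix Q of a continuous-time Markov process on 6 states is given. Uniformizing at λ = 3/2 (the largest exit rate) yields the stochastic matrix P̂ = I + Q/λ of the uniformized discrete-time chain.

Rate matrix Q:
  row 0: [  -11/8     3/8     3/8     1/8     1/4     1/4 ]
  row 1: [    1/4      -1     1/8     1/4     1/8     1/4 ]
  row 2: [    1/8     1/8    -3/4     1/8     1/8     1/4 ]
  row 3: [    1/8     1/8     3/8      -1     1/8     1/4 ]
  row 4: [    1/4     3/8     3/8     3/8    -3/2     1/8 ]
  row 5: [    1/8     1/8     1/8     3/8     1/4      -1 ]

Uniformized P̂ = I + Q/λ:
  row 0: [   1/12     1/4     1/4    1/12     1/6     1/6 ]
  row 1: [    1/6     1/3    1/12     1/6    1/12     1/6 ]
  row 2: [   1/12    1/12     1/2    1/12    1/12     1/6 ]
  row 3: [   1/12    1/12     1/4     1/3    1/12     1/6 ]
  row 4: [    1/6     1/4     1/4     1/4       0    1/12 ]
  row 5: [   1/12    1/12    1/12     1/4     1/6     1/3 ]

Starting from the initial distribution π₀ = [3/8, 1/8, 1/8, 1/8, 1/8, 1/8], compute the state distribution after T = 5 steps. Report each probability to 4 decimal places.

t=0: π = [0.3750, 0.1250, 0.1250, 0.1250, 0.1250, 0.1250]
t=1: π = [0.1042, 0.1979, 0.2396, 0.1667, 0.1146, 0.1771]
t=2: π = [0.1094, 0.1693, 0.2474, 0.1901, 0.0972, 0.1866]
t=3: π = [0.1055, 0.1601, 0.2525, 0.1923, 0.0999, 0.1897]
t=4: π = [0.1050, 0.1576, 0.2548, 0.1930, 0.0996, 0.1900]
t=5: π = [0.1048, 0.1568, 0.2558, 0.1930, 0.0996, 0.1900]

π = [0.1048, 0.1568, 0.2558, 0.1930, 0.0996, 0.1900]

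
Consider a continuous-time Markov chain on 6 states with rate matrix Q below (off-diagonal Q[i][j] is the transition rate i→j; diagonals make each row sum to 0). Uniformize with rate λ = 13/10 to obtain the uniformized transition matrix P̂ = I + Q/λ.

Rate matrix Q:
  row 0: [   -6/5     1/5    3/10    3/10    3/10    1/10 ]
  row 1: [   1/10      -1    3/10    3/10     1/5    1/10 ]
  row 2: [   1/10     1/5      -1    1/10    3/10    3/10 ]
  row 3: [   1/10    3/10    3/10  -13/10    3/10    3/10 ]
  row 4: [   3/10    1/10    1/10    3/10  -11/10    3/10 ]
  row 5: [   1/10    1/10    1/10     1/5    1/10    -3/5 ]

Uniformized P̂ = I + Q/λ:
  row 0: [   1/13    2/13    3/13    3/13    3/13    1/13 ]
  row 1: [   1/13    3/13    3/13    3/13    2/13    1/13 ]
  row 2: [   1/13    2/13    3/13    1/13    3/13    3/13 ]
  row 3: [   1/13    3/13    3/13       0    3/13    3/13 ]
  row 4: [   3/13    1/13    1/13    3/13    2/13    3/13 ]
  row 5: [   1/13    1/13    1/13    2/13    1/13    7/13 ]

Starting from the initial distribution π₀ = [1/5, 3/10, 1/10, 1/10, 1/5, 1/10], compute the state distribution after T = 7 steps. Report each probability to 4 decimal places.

t=0: π = [0.2000, 0.3000, 0.1000, 0.1000, 0.2000, 0.1000]
t=1: π = [0.1077, 0.1615, 0.1846, 0.1846, 0.1769, 0.1846]
t=2: π = [0.1041, 0.1527, 0.1751, 0.1456, 0.1763, 0.2462]
t=3: π = [0.1041, 0.1443, 0.1658, 0.1513, 0.1676, 0.2670]
t=4: π = [0.1027, 0.1432, 0.1639, 0.1498, 0.1657, 0.2747]
t=5: π = [0.1024, 0.1425, 0.1630, 0.1498, 0.1647, 0.2775]
t=6: π = [0.1023, 0.1423, 0.1627, 0.1498, 0.1644, 0.2785]
t=7: π = [0.1022, 0.1422, 0.1626, 0.1498, 0.1643, 0.2788]

π = [0.1022, 0.1422, 0.1626, 0.1498, 0.1643, 0.2788]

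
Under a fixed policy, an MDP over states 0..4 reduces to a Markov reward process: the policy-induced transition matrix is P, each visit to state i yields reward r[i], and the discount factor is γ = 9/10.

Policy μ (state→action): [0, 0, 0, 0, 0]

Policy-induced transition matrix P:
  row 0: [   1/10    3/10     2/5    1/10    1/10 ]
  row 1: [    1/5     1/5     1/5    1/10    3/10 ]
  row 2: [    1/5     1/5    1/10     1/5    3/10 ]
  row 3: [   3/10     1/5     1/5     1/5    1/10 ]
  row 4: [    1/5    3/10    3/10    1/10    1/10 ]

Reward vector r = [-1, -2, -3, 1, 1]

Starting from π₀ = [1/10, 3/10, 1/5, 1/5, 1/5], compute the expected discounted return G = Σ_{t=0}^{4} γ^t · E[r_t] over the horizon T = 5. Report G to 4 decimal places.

G = -4.1000

t=0: π = [0.1000, 0.3000, 0.2000, 0.2000, 0.2000], E[r] = -0.9000, γ^t·E[r] = -0.900000, running G = -0.900000
t=1: π = [0.2100, 0.2300, 0.2200, 0.1400, 0.2000], E[r] = -0.9900, γ^t·E[r] = -0.891000, running G = -1.791000
t=2: π = [0.1930, 0.2410, 0.2400, 0.1360, 0.1900], E[r] = -1.0690, γ^t·E[r] = -0.865890, running G = -2.656890
t=3: π = [0.1943, 0.2383, 0.2336, 0.1376, 0.1962], E[r] = -1.0379, γ^t·E[r] = -0.756629, running G = -3.413519
t=4: π = [0.1943, 0.2391, 0.2351, 0.1371, 0.1944], E[r] = -1.0463, γ^t·E[r] = -0.686471, running G = -4.099990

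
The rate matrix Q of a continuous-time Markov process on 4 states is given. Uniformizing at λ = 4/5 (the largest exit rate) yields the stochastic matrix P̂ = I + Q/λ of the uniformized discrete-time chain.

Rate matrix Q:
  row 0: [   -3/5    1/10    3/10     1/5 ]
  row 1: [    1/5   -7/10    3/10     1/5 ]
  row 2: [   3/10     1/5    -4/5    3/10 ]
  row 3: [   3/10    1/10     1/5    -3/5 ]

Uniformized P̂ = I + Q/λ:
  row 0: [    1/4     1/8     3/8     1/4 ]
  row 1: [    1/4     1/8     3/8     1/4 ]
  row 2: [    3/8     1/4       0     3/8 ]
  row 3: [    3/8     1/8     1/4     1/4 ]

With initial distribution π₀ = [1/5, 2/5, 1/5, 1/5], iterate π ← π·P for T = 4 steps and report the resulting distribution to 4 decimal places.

t=0: π = [0.2000, 0.4000, 0.2000, 0.2000]
t=1: π = [0.3000, 0.1500, 0.2750, 0.2750]
t=2: π = [0.3188, 0.1594, 0.2375, 0.2844]
t=3: π = [0.3152, 0.1547, 0.2504, 0.2797]
t=4: π = [0.3163, 0.1563, 0.2461, 0.2813]

π = [0.3163, 0.1563, 0.2461, 0.2813]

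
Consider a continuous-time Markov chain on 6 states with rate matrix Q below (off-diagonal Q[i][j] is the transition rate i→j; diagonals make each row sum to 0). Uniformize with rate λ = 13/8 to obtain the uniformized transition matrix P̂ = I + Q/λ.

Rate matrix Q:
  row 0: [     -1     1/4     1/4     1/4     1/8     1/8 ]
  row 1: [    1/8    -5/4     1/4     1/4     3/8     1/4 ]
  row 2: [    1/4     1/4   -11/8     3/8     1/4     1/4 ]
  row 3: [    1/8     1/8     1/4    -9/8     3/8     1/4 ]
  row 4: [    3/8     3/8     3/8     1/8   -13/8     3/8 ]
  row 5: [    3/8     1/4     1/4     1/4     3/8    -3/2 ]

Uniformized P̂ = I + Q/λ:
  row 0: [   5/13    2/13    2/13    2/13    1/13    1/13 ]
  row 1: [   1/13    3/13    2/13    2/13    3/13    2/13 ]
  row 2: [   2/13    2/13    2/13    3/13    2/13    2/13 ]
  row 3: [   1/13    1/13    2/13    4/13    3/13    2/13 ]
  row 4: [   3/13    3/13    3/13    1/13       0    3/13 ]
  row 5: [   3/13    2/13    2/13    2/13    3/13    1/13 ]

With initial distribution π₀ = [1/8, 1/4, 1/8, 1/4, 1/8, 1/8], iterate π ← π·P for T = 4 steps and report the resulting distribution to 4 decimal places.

π = [0.1944, 0.1642, 0.1657, 0.1829, 0.1528, 0.1400]

t=0: π = [0.1250, 0.2500, 0.1250, 0.2500, 0.1250, 0.1250]
t=1: π = [0.1635, 0.1635, 0.1635, 0.1923, 0.1731, 0.1442]
t=2: π = [0.1886, 0.1649, 0.1672, 0.1827, 0.1531, 0.1435]
t=3: π = [0.1934, 0.1643, 0.1656, 0.1830, 0.1536, 0.1401]
t=4: π = [0.1944, 0.1642, 0.1657, 0.1829, 0.1528, 0.1400]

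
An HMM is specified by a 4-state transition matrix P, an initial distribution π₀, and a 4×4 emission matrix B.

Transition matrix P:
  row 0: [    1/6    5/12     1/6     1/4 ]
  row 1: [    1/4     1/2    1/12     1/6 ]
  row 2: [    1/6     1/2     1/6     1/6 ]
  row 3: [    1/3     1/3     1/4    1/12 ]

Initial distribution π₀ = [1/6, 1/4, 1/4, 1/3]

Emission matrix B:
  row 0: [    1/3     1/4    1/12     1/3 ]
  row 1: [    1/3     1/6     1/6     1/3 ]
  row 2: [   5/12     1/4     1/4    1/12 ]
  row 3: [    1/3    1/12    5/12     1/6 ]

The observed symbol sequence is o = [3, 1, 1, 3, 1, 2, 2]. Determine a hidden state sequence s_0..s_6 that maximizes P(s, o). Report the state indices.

t=0: δ = [5.556e-02, 8.333e-02, 2.083e-02, 5.556e-02]  (obs o_0=3)
t=1: δ = [5.208e-03, 6.944e-03, 3.472e-03, 1.157e-03]  ψ = [1, 1, 3, 0]  (obs o_1=1)
t=2: δ = [4.340e-04, 5.787e-04, 2.170e-04, 1.085e-04]  ψ = [1, 1, 0, 0]  (obs o_2=1)
t=3: δ = [4.823e-05, 9.645e-05, 6.028e-06, 1.808e-05]  ψ = [1, 1, 0, 0]  (obs o_3=3)
t=4: δ = [6.028e-06, 8.038e-06, 2.009e-06, 1.340e-06]  ψ = [1, 1, 0, 1]  (obs o_4=1)
t=5: δ = [1.674e-07, 6.698e-07, 2.512e-07, 6.279e-07]  ψ = [1, 1, 0, 0]  (obs o_5=2)
t=6: δ = [1.744e-08, 5.582e-08, 3.925e-08, 4.651e-08]  ψ = [3, 1, 3, 1]  (obs o_6=2)
backtrack: best end state = 1; path = [1, 1, 1, 1, 1, 1, 1]

path = [1, 1, 1, 1, 1, 1, 1]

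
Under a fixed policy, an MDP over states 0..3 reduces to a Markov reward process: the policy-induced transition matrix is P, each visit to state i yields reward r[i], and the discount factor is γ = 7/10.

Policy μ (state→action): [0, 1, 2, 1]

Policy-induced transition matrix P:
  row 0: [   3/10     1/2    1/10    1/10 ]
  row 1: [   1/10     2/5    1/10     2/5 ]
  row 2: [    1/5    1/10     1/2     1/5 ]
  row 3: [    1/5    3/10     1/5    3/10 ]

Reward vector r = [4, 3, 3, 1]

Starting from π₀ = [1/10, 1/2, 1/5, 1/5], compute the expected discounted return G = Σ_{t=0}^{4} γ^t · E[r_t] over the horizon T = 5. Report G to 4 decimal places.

t=0: π = [0.1000, 0.5000, 0.2000, 0.2000], E[r] = 2.7000, γ^t·E[r] = 2.700000, running G = 2.700000
t=1: π = [0.1600, 0.3300, 0.2000, 0.3100], E[r] = 2.5400, γ^t·E[r] = 1.778000, running G = 4.478000
t=2: π = [0.1830, 0.3250, 0.2110, 0.2810], E[r] = 2.6210, γ^t·E[r] = 1.284290, running G = 5.762290
t=3: π = [0.1858, 0.3269, 0.2125, 0.2748], E[r] = 2.6362, γ^t·E[r] = 0.904217, running G = 6.666507
t=4: π = [0.1859, 0.3274, 0.2125, 0.2743], E[r] = 2.6373, γ^t·E[r] = 0.633223, running G = 7.299730

G = 7.2997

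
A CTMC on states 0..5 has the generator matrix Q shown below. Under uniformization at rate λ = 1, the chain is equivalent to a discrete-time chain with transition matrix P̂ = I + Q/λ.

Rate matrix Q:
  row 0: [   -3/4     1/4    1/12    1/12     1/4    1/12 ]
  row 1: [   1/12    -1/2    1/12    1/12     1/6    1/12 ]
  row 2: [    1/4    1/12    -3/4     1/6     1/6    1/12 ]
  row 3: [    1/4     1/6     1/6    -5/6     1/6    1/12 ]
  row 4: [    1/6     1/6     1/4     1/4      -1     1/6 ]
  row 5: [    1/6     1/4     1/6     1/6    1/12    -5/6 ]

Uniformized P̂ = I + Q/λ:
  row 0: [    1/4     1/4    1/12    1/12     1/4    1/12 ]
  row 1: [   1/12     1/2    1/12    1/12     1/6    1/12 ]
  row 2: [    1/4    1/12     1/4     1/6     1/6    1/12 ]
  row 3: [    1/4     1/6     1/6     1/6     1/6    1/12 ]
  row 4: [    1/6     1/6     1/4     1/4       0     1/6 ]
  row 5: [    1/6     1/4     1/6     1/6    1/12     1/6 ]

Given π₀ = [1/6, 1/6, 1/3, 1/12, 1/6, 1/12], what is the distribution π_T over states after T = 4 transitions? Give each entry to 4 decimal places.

π = [0.1853, 0.2651, 0.1547, 0.1417, 0.1487, 0.1045]

t=0: π = [0.1667, 0.1667, 0.3333, 0.0833, 0.1667, 0.0833]
t=1: π = [0.2014, 0.2153, 0.1806, 0.1528, 0.1458, 0.1042]
t=2: π = [0.1933, 0.2488, 0.1591, 0.1441, 0.1505, 0.1042]
t=3: π = [0.1873, 0.2611, 0.1556, 0.1424, 0.1490, 0.1046]
t=4: π = [0.1853, 0.2651, 0.1547, 0.1417, 0.1487, 0.1045]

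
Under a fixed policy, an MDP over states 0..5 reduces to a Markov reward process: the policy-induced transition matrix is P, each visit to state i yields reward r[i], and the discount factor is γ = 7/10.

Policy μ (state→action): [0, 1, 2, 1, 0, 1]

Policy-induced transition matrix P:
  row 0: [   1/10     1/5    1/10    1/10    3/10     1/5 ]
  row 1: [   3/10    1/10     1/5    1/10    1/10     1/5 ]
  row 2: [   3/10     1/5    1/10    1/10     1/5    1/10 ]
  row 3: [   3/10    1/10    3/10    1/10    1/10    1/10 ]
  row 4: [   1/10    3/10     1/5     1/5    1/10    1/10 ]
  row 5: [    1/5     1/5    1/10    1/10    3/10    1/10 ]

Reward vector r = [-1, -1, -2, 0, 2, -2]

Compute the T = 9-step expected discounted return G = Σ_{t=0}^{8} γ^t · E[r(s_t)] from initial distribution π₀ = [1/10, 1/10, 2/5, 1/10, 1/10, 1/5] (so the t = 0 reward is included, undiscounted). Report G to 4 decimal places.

t=0: π = [0.1000, 0.1000, 0.4000, 0.1000, 0.1000, 0.2000], E[r] = -1.2000, γ^t·E[r] = -1.200000, running G = -1.200000
t=1: π = [0.2400, 0.1900, 0.1400, 0.1100, 0.2000, 0.1200], E[r] = -0.5500, γ^t·E[r] = -0.385000, running G = -1.585000
t=2: π = [0.2000, 0.1900, 0.1610, 0.1200, 0.1860, 0.1430], E[r] = -0.6260, γ^t·E[r] = -0.306740, running G = -1.891740
t=3: π = [0.2085, 0.1876, 0.1616, 0.1186, 0.1847, 0.1390], E[r] = -0.6279, γ^t·E[r] = -0.215370, running G = -2.107110
t=4: π = [0.2075, 0.1879, 0.1610, 0.1185, 0.1857, 0.1396], E[r] = -0.6251, γ^t·E[r] = -0.150089, running G = -2.257199
t=5: π = [0.2074, 0.1879, 0.1610, 0.1186, 0.1855, 0.1395], E[r] = -0.6255, γ^t·E[r] = -0.105125, running G = -2.362324
t=6: π = [0.2075, 0.1879, 0.1611, 0.1186, 0.1855, 0.1395], E[r] = -0.6256, γ^t·E[r] = -0.073597, running G = -2.435920
t=7: π = [0.2075, 0.1879, 0.1610, 0.1185, 0.1855, 0.1395], E[r] = -0.6255, γ^t·E[r] = -0.051514, running G = -2.487434
t=8: π = [0.2075, 0.1879, 0.1611, 0.1186, 0.1855, 0.1395], E[r] = -0.6255, γ^t·E[r] = -0.036060, running G = -2.523495

G = -2.5235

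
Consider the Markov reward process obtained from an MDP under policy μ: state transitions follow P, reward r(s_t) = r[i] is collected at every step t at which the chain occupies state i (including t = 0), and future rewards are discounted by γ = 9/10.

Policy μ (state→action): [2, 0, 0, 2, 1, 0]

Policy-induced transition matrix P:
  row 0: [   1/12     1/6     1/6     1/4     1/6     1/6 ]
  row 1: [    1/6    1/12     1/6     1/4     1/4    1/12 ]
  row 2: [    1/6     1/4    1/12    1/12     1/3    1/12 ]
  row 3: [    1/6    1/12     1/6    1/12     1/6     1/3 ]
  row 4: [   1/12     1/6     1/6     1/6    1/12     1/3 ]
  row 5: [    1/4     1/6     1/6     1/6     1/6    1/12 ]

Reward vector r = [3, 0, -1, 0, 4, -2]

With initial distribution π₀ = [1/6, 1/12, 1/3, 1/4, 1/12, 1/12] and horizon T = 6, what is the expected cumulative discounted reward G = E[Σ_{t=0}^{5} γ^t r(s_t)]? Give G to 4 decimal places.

t=0: π = [0.1667, 0.0833, 0.3333, 0.2500, 0.0833, 0.0833], E[r] = 0.3333, γ^t·E[r] = 0.333333, running G = 0.333333
t=1: π = [0.1528, 0.1667, 0.1389, 0.1389, 0.2222, 0.1806], E[r] = 0.8472, γ^t·E[r] = 0.762500, running G = 1.095833
t=2: π = [0.1505, 0.1528, 0.1551, 0.1701, 0.1852, 0.1863], E[r] = 0.6644, γ^t·E[r] = 0.538125, running G = 1.633958
t=3: π = [0.1542, 0.1527, 0.1537, 0.1648, 0.1898, 0.1847], E[r] = 0.6988, γ^t·E[r] = 0.509414, running G = 2.143372
t=4: π = [0.1534, 0.1530, 0.1539, 0.1657, 0.1892, 0.1848], E[r] = 0.6934, γ^t·E[r] = 0.454939, running G = 2.598312
t=5: π = [0.1535, 0.1529, 0.1538, 0.1656, 0.1893, 0.1848], E[r] = 0.6942, γ^t·E[r] = 0.409931, running G = 3.008243

G = 3.0082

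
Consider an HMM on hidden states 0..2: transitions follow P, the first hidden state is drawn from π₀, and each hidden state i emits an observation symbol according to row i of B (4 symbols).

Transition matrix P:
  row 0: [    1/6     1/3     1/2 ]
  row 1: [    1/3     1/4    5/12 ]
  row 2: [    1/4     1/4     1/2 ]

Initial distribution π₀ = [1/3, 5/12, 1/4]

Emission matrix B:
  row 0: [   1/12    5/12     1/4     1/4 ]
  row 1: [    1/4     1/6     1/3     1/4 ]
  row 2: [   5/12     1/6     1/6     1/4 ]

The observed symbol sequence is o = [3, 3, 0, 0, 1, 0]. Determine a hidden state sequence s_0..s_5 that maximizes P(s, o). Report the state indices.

t=0: δ = [8.333e-02, 1.042e-01, 6.250e-02]  (obs o_0=3)
t=1: δ = [8.681e-03, 6.944e-03, 1.085e-02]  ψ = [1, 0, 1]  (obs o_1=3)
t=2: δ = [2.261e-04, 7.234e-04, 2.261e-03]  ψ = [2, 0, 2]  (obs o_2=0)
t=3: δ = [4.710e-05, 1.413e-04, 4.710e-04]  ψ = [2, 2, 2]  (obs o_3=0)
t=4: δ = [4.906e-05, 1.962e-05, 3.925e-05]  ψ = [2, 2, 2]  (obs o_4=1)
t=5: δ = [8.176e-07, 4.088e-06, 1.022e-05]  ψ = [2, 0, 0]  (obs o_5=0)
backtrack: best end state = 2; path = [1, 2, 2, 2, 0, 2]

path = [1, 2, 2, 2, 0, 2]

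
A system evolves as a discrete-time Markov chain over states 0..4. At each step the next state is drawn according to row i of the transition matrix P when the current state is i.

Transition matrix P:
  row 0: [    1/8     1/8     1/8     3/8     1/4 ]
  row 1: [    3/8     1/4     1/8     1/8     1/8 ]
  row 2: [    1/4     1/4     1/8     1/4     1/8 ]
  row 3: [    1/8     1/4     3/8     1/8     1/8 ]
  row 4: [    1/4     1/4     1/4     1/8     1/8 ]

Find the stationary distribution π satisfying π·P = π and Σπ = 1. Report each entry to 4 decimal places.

π = [0.2241, 0.2220, 0.1955, 0.2055, 0.1530]

Balance equations π_j = Σ_i π_i·P[i][j]:
  π_0 = 1/8·π_0 + 3/8·π_1 + 1/4·π_2 + 1/8·π_3 + 1/4·π_4
  π_1 = 1/8·π_0 + 1/4·π_1 + 1/4·π_2 + 1/4·π_3 + 1/4·π_4
  π_2 = 1/8·π_0 + 1/8·π_1 + 1/8·π_2 + 3/8·π_3 + 1/4·π_4
  π_3 = 3/8·π_0 + 1/8·π_1 + 1/4·π_2 + 1/8·π_3 + 1/8·π_4
  normalize: π_0 + π_1 + π_2 + π_3 + π_4 = 1
Solving the linear system gives exactly π = [149/665, 1181/5320, 26/133, 1093/5320, 407/2660].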